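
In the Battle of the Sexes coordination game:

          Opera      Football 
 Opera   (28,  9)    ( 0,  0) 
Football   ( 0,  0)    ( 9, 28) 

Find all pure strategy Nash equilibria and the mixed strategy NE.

Pure NE: (Opera, Opera) and (Football, Football); Mixed NE: p = 0.7568, q = 0.2432

Work:
Check pure NE:
(Opera, Opera): (28, 9) - no unilateral deviation beneficial
(Football, Football): (9, 28) - no unilateral deviation beneficial
Mixed NE: P1 plays Opera with p = 0.7568, P2 plays Opera with q = 0.2432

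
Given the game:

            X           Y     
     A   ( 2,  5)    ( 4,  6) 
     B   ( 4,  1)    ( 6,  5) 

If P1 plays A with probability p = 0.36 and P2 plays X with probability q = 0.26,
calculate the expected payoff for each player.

E[P1] = 4.76, E[P2] = 4.6008

Work:
E[P1] = p·q·π₁(A,X) + p·(1-q)·π₁(A,Y) + (1-p)·q·π₁(B,X) + (1-p)·(1-q)·π₁(B,Y)
= 0.36·0.26·2 + 0.36·0.74·4 + 0.64·0.26·4 + 0.64·0.74·6
= 4.76

E[P2] = 4.6008 (similar calculation)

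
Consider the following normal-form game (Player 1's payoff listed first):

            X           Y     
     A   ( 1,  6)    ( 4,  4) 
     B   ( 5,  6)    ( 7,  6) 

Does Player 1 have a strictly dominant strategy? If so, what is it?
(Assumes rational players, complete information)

Yes, Player 1's strictly dominant strategy is B

Work:
A strategy strictly dominates another if it gives a strictly higher payoff against every opponent action. Compare each pair of P1's strategies column-by-column:
  A vs B: [1 vs 5, 4 vs 7] → A does not strictly dominate B (column X: 1 ≤ 5)
  B vs A: [5 vs 1, 7 vs 4] → B strictly dominates A
B strictly dominates every other strategy → strictly dominant.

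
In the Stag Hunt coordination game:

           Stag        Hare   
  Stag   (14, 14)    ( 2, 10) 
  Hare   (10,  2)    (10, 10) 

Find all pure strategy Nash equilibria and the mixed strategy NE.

Pure NE: (Stag, Stag) and (Hare, Hare); Mixed NE: p = 0.6667, q = 0.6667

Work:
Check pure NE:
(Stag, Stag): (14, 14) - no unilateral deviation beneficial
(Hare, Hare): (10, 10) - no unilateral deviation beneficial
Mixed NE: P1 plays Stag with p = 0.6667, P2 plays Stag with q = 0.6667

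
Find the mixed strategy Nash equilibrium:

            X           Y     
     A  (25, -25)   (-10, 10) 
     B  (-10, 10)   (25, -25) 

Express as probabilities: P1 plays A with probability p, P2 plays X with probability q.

p = 0.5, q = 0.5

Work:
Find probabilities that make opponent indifferent:
P2 chooses q to make P1 indifferent between A and B
P1 chooses p to make P2 indifferent between X and Y
Mixed NE: P1 plays (A: 0.5, B: 0.5), P2 plays (X: 0.5, Y: 0.5)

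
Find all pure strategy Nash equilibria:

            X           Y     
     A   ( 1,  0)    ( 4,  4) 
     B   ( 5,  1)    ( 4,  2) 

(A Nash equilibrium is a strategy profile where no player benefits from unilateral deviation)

Nash equilibrium: (A, Y), (B, Y)

Work:
Best responses:
  P1 vs X: payoffs [1, 5] → best response B (payoff 5)
  P1 vs Y: payoffs [4, 4] → best response A/B (payoff 4)
  P2 vs A: payoffs [0, 4] → best response Y (payoff 4)
  P2 vs B: payoffs [1, 2] → best response Y (payoff 2)
Mutual best responses: (A,Y), (B,Y) → Nash equilibria.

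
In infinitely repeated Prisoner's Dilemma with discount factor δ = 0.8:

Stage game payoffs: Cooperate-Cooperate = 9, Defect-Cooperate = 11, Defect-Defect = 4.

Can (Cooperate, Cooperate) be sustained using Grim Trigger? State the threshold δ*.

δ* = 0.2857; since δ = 0.8 ≥ 0.2857, cooperation can be sustained

Work:
For Grim Trigger:
Cooperate forever: 9/(1-δ)
Defect then punished: 11 + 4·δ/(1-δ)
Need: 9/(1-δ) ≥ 11 + 4·δ/(1-δ)
Solving: δ ≥ (T-R)/(T-P) = (11-9)/(11-4) = 0.2857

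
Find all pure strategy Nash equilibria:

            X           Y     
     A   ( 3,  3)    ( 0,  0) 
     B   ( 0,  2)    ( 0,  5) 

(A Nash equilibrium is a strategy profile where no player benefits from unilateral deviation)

Nash equilibrium: (A, X), (B, Y)

Work:
Best responses:
  P1 vs X: payoffs [3, 0] → best response A (payoff 3)
  P1 vs Y: payoffs [0, 0] → best response A/B (payoff 0)
  P2 vs A: payoffs [3, 0] → best response X (payoff 3)
  P2 vs B: payoffs [2, 5] → best response Y (payoff 5)
Mutual best responses: (A,X), (B,Y) → Nash equilibria.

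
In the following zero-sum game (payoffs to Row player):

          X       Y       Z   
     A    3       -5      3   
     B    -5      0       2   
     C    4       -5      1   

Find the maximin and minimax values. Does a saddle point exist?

Maximin = -5, Minimax = 0, Saddle: False

Work:
Row minimums: [-5, -5, -5] → maximin = -5
Column maximums: [4, 0, 3] → minimax = 0
No saddle point (maximin ≠ minimax). Mixed strategy needed.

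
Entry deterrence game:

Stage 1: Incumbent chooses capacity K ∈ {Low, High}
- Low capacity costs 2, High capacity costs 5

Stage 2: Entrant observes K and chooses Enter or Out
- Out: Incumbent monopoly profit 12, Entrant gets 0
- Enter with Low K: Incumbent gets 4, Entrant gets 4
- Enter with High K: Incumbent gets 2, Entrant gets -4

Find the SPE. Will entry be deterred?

SPE: (High, Enter|Low, Out|High); Entry deterred. Incumbent net profit = 7

Work:
After Low K: Entrant enters (4 > 0)
After High K: Entrant stays out (-4 < 0)
Incumbent: Low → 4−2=2, High → 12−5=7
Incumbent chooses High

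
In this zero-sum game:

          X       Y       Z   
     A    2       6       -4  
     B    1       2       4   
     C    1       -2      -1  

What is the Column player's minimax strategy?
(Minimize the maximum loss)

Column should play X, value = 2

Work:
Column player minimizes Row's maximum payoff:
Column X: max payoff to Row = 2
Column Y: max payoff to Row = 6
Column Z: max payoff to Row = 4
Minimum is 2, achieved by column X.
Minimax strategy: X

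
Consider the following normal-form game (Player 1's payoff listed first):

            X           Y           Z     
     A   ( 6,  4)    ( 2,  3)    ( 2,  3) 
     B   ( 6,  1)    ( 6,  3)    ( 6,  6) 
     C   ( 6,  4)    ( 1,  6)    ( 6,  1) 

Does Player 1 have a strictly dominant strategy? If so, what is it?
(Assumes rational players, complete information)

No strictly dominant strategy exists for Player 1

Work:
A strategy strictly dominates another if it gives a strictly higher payoff against every opponent action. Compare each pair of P1's strategies column-by-column:
  A vs B: [6 vs 6, 2 vs 6, 2 vs 6] → A does not strictly dominate B (column X: 6 ≤ 6)
  A vs C: [6 vs 6, 2 vs 1, 2 vs 6] → A does not strictly dominate C (column X: 6 ≤ 6)
  B vs A: [6 vs 6, 6 vs 2, 6 vs 2] → B does not strictly dominate A (column X: 6 ≤ 6)
  B vs C: [6 vs 6, 6 vs 1, 6 vs 6] → B does not strictly dominate C (column X: 6 ≤ 6)
  C vs A: [6 vs 6, 1 vs 2, 6 vs 2] → C does not strictly dominate A (column X: 6 ≤ 6)
  C vs B: [6 vs 6, 1 vs 6, 6 vs 6] → C does not strictly dominate B (column X: 6 ≤ 6)
No single strategy strictly dominates all others → no strictly dominant strategy.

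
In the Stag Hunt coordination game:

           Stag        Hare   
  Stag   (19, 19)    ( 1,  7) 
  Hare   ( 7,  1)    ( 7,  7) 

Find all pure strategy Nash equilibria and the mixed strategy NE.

Pure NE: (Stag, Stag) and (Hare, Hare); Mixed NE: p = 0.3333, q = 0.3333

Work:
Check pure NE:
(Stag, Stag): (19, 19) - no unilateral deviation beneficial
(Hare, Hare): (7, 7) - no unilateral deviation beneficial
Mixed NE: P1 plays Stag with p = 0.3333, P2 plays Stag with q = 0.3333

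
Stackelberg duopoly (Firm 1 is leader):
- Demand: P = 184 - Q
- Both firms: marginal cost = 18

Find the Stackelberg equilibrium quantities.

q₁* (leader) = 83.0, q₂* (follower) = 41.5

Work:
Follower's reaction: q₂ = (a - c - q₁)/2
Leader substitutes: π₁ = q₁·(a - q₁ - (a-c-q₁)/2 - c)
FOC: q₁* = (184 - 18)/2 = 83.00
Then: q₂* = (184 - 18 - 83.0)/2 = 41.50
Leader has first-mover advantage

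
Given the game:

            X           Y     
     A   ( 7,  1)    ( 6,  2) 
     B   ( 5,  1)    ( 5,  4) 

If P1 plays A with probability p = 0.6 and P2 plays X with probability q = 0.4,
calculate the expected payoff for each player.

E[P1] = 5.84, E[P2] = 2.08

Work:
E[P1] = p·q·π₁(A,X) + p·(1-q)·π₁(A,Y) + (1-p)·q·π₁(B,X) + (1-p)·(1-q)·π₁(B,Y)
= 0.6·0.4·7 + 0.6·0.6·6 + 0.4·0.4·5 + 0.4·0.6·5
= 5.84

E[P2] = 2.08 (similar calculation)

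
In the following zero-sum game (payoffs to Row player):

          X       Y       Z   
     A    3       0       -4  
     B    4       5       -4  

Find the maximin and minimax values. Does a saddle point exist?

Maximin = -4, Minimax = -4, Saddle: True

Work:
Row minimums: [-4, -4] → maximin = -4
Column maximums: [4, 5, -4] → minimax = -4
Saddle point exists! Game value = -4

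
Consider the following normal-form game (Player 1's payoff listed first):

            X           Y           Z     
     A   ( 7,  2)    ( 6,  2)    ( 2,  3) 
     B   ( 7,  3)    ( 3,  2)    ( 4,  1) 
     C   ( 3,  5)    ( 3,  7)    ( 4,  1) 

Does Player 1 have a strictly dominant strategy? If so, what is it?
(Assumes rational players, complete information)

No strictly dominant strategy exists for Player 1

Work:
A strategy strictly dominates another if it gives a strictly higher payoff against every opponent action. Compare each pair of P1's strategies column-by-column:
  A vs B: [7 vs 7, 6 vs 3, 2 vs 4] → A does not strictly dominate B (column X: 7 ≤ 7)
  A vs C: [7 vs 3, 6 vs 3, 2 vs 4] → A does not strictly dominate C (column Z: 2 ≤ 4)
  B vs A: [7 vs 7, 3 vs 6, 4 vs 2] → B does not strictly dominate A (column X: 7 ≤ 7)
  B vs C: [7 vs 3, 3 vs 3, 4 vs 4] → B does not strictly dominate C (column Y: 3 ≤ 3)
  C vs A: [3 vs 7, 3 vs 6, 4 vs 2] → C does not strictly dominate A (column X: 3 ≤ 7)
  C vs B: [3 vs 7, 3 vs 3, 4 vs 4] → C does not strictly dominate B (column X: 3 ≤ 7)
No single strategy strictly dominates all others → no strictly dominant strategy.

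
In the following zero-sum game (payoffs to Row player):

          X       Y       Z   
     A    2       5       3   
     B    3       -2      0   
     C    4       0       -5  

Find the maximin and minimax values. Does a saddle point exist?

Maximin = 2, Minimax = 3, Saddle: False

Work:
Row minimums: [2, -2, -5] → maximin = 2
Column maximums: [4, 5, 3] → minimax = 3
No saddle point (maximin ≠ minimax). Mixed strategy needed.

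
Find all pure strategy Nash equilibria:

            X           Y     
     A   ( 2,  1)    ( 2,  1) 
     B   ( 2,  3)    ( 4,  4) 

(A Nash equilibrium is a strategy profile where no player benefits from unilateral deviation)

Nash equilibrium: (A, X), (B, Y)

Work:
Best responses:
  P1 vs X: payoffs [2, 2] → best response A/B (payoff 2)
  P1 vs Y: payoffs [2, 4] → best response B (payoff 4)
  P2 vs A: payoffs [1, 1] → best response X/Y (payoff 1)
  P2 vs B: payoffs [3, 4] → best response Y (payoff 4)
Mutual best responses: (A,X), (B,Y) → Nash equilibria.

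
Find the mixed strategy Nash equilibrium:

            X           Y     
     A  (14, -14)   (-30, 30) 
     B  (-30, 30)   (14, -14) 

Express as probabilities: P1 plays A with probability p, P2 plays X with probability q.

p = 0.5, q = 0.5

Work:
Find probabilities that make opponent indifferent:
P2 chooses q to make P1 indifferent between A and B
P1 chooses p to make P2 indifferent between X and Y
Mixed NE: P1 plays (A: 0.5, B: 0.5), P2 plays (X: 0.5, Y: 0.5)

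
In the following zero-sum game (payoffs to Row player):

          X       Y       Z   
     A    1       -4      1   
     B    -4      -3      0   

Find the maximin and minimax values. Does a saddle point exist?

Maximin = -4, Minimax = -3, Saddle: False

Work:
Row minimums: [-4, -4] → maximin = -4
Column maximums: [1, -3, 1] → minimax = -3
No saddle point (maximin ≠ minimax). Mixed strategy needed.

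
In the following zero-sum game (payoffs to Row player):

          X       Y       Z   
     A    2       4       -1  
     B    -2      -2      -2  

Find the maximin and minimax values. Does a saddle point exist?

Maximin = -1, Minimax = -1, Saddle: True

Work:
Row minimums: [-1, -2] → maximin = -1
Column maximums: [2, 4, -1] → minimax = -1
Saddle point exists! Game value = -1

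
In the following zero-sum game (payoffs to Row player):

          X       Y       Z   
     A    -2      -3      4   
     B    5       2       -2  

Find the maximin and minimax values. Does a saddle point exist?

Maximin = -2, Minimax = 2, Saddle: False

Work:
Row minimums: [-3, -2] → maximin = -2
Column maximums: [5, 2, 4] → minimax = 2
No saddle point (maximin ≠ minimax). Mixed strategy needed.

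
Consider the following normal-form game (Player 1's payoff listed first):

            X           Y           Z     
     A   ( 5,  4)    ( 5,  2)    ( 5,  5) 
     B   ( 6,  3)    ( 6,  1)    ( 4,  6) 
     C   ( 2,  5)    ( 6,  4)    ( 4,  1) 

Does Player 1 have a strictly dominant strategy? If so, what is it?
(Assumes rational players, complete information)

No strictly dominant strategy exists for Player 1

Work:
A strategy strictly dominates another if it gives a strictly higher payoff against every opponent action. Compare each pair of P1's strategies column-by-column:
  A vs B: [5 vs 6, 5 vs 6, 5 vs 4] → A does not strictly dominate B (column X: 5 ≤ 6)
  A vs C: [5 vs 2, 5 vs 6, 5 vs 4] → A does not strictly dominate C (column Y: 5 ≤ 6)
  B vs A: [6 vs 5, 6 vs 5, 4 vs 5] → B does not strictly dominate A (column Z: 4 ≤ 5)
  B vs C: [6 vs 2, 6 vs 6, 4 vs 4] → B does not strictly dominate C (column Y: 6 ≤ 6)
  C vs A: [2 vs 5, 6 vs 5, 4 vs 5] → C does not strictly dominate A (column X: 2 ≤ 5)
  C vs B: [2 vs 6, 6 vs 6, 4 vs 4] → C does not strictly dominate B (column X: 2 ≤ 6)
No single strategy strictly dominates all others → no strictly dominant strategy.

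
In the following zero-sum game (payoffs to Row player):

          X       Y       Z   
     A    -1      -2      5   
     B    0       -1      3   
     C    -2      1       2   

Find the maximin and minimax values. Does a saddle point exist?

Maximin = -1, Minimax = 0, Saddle: False

Work:
Row minimums: [-2, -1, -2] → maximin = -1
Column maximums: [0, 1, 5] → minimax = 0
No saddle point (maximin ≠ minimax). Mixed strategy needed.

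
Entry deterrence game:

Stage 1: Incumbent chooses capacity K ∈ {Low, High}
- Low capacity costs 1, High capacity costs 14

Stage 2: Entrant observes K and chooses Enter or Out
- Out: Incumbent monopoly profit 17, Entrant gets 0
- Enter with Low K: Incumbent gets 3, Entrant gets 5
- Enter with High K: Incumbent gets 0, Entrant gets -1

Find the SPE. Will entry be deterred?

SPE: (High, Enter|Low, Out|High); Entry deterred. Incumbent net profit = 3

Work:
After Low K: Entrant enters (5 > 0)
After High K: Entrant stays out (-1 < 0)
Incumbent: Low → 3−1=2, High → 17−14=3
Incumbent chooses High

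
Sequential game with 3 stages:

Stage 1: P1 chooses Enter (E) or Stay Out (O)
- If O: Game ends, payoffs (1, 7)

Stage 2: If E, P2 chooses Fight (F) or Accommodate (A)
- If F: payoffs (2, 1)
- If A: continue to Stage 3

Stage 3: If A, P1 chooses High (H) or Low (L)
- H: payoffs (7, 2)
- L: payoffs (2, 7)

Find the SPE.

SPE: (E, A, H); Outcome (7, 2)

Work:
Stage 3: P1 chooses H (7 vs 2)
Stage 2: P2: F->1, A->2 (anticipating H). Choose A
Stage 1: P1: O->1, E->7 (anticipating A, H). Choose E
SPE path: E -> A -> H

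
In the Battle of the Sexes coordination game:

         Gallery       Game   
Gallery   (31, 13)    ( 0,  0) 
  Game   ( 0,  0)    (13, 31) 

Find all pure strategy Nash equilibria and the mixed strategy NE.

Pure NE: (Gallery, Gallery) and (Game, Game); Mixed NE: p = 0.7045, q = 0.2955

Work:
Check pure NE:
(Gallery, Gallery): (31, 13) - no unilateral deviation beneficial
(Game, Game): (13, 31) - no unilateral deviation beneficial
Mixed NE: P1 plays Gallery with p = 0.7045, P2 plays Gallery with q = 0.2955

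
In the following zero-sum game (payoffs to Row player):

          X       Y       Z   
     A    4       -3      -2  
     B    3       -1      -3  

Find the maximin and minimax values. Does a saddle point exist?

Maximin = -3, Minimax = -2, Saddle: False

Work:
Row minimums: [-3, -3] → maximin = -3
Column maximums: [4, -1, -2] → minimax = -2
No saddle point (maximin ≠ minimax). Mixed strategy needed.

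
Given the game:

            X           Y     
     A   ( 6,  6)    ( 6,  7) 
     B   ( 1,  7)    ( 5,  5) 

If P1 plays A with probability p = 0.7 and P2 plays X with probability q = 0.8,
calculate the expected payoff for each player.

E[P1] = 4.74, E[P2] = 6.32

Work:
E[P1] = p·q·π₁(A,X) + p·(1-q)·π₁(A,Y) + (1-p)·q·π₁(B,X) + (1-p)·(1-q)·π₁(B,Y)
= 0.7·0.8·6 + 0.7·0.2·6 + 0.3·0.8·1 + 0.3·0.2·5
= 4.74

E[P2] = 6.32 (similar calculation)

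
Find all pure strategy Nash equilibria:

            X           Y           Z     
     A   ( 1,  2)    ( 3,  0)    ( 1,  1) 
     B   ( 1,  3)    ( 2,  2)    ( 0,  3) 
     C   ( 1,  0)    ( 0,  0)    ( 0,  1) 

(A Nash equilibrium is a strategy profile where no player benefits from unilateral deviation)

Nash equilibrium: (A, X), (B, X)

Work:
Best responses:
  P1 vs X: payoffs [1, 1, 1] → best response A/B/C (payoff 1)
  P1 vs Y: payoffs [3, 2, 0] → best response A (payoff 3)
  P1 vs Z: payoffs [1, 0, 0] → best response A (payoff 1)
  P2 vs A: payoffs [2, 0, 1] → best response X (payoff 2)
  P2 vs B: payoffs [3, 2, 3] → best response X/Z (payoff 3)
  P2 vs C: payoffs [0, 0, 1] → best response Z (payoff 1)
Mutual best responses: (A,X), (B,X) → Nash equilibria.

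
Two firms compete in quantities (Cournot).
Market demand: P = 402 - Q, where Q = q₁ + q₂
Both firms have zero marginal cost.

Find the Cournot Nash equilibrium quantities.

q₁* = q₂* = 134.0; P* = 134.0

Work:
Profit: π_i = P·q_i = (a - q_i - q_j)·q_i
FOC: ∂π_i/∂q_i = a - 2q_i - q_j = 0
Reaction function: q_i = (402 - q_j)/2
Symmetry: q* = 402/3 = 134.0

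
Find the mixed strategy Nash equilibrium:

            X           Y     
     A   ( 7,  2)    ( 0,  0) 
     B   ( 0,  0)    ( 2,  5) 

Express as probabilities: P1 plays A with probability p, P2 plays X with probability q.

p = 0.7143, q = 0.2222

Work:
Find probabilities that make opponent indifferent:
P2 chooses q to make P1 indifferent between A and B
P1 chooses p to make P2 indifferent between X and Y
Mixed NE: P1 plays (A: 0.7143, B: 0.2857), P2 plays (X: 0.2222, Y: 0.7778)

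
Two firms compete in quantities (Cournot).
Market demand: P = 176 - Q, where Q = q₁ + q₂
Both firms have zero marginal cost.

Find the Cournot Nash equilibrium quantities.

q₁* = q₂* = 58.67; P* = 58.67

Work:
Profit: π_i = P·q_i = (a - q_i - q_j)·q_i
FOC: ∂π_i/∂q_i = a - 2q_i - q_j = 0
Reaction function: q_i = (176 - q_j)/2
Symmetry: q* = 176/3 = 58.67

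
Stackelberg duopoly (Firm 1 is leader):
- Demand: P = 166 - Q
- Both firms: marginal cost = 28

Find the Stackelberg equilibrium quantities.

q₁* (leader) = 69.0, q₂* (follower) = 34.5

Work:
Follower's reaction: q₂ = (a - c - q₁)/2
Leader substitutes: π₁ = q₁·(a - q₁ - (a-c-q₁)/2 - c)
FOC: q₁* = (166 - 28)/2 = 69.00
Then: q₂* = (166 - 28 - 69.0)/2 = 34.50
Leader has first-mover advantage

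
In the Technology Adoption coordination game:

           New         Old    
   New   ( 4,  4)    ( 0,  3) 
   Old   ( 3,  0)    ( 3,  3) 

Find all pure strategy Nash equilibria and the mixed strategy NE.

Pure NE: (New, New) and (Old, Old); Mixed NE: p = 0.75, q = 0.75

Work:
Check pure NE:
(New, New): (4, 4) - no unilateral deviation beneficial
(Old, Old): (3, 3) - no unilateral deviation beneficial
Mixed NE: P1 plays New with p = 0.75, P2 plays New with q = 0.75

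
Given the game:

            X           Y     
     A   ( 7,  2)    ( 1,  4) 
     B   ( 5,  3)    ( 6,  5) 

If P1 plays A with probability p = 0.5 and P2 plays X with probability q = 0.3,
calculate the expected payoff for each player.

E[P1] = 4.25, E[P2] = 3.9

Work:
E[P1] = p·q·π₁(A,X) + p·(1-q)·π₁(A,Y) + (1-p)·q·π₁(B,X) + (1-p)·(1-q)·π₁(B,Y)
= 0.5·0.3·7 + 0.5·0.7·1 + 0.5·0.3·5 + 0.5·0.7·6
= 4.25

E[P2] = 3.9 (similar calculation)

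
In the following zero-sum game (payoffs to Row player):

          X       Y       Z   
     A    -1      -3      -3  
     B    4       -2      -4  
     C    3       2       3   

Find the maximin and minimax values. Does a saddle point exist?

Maximin = 2, Minimax = 2, Saddle: True

Work:
Row minimums: [-3, -4, 2] → maximin = 2
Column maximums: [4, 2, 3] → minimax = 2
Saddle point exists! Game value = 2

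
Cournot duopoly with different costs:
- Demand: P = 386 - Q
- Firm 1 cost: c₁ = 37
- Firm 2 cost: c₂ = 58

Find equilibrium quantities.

q₁* = 123.33, q₂* = 102.33

Work:
Reaction: q₁ = (386 - 37 - q₂)/2
Reaction: q₂ = (386 - 58 - q₁)/2
Solve simultaneously:
q₁* = (386 - 2×37 + 58)/3 = 123.33
q₂* = (386 - 2×58 + 37)/3 = 102.33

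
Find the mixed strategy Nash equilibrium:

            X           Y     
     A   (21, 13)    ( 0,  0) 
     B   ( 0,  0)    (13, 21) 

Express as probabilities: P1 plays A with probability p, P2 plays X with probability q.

p = 0.6176, q = 0.3824

Work:
Find probabilities that make opponent indifferent:
P2 chooses q to make P1 indifferent between A and B
P1 chooses p to make P2 indifferent between X and Y
Mixed NE: P1 plays (A: 0.6176, B: 0.3824), P2 plays (X: 0.3824, Y: 0.6176)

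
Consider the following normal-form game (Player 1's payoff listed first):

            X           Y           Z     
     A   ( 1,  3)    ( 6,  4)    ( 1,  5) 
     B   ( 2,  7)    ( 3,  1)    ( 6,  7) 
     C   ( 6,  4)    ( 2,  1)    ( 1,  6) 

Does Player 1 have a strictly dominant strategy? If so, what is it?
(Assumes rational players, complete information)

No strictly dominant strategy exists for Player 1

Work:
A strategy strictly dominates another if it gives a strictly higher payoff against every opponent action. Compare each pair of P1's strategies column-by-column:
  A vs B: [1 vs 2, 6 vs 3, 1 vs 6] → A does not strictly dominate B (column X: 1 ≤ 2)
  A vs C: [1 vs 6, 6 vs 2, 1 vs 1] → A does not strictly dominate C (column X: 1 ≤ 6)
  B vs A: [2 vs 1, 3 vs 6, 6 vs 1] → B does not strictly dominate A (column Y: 3 ≤ 6)
  B vs C: [2 vs 6, 3 vs 2, 6 vs 1] → B does not strictly dominate C (column X: 2 ≤ 6)
  C vs A: [6 vs 1, 2 vs 6, 1 vs 1] → C does not strictly dominate A (column Y: 2 ≤ 6)
  C vs B: [6 vs 2, 2 vs 3, 1 vs 6] → C does not strictly dominate B (column Y: 2 ≤ 3)
No single strategy strictly dominates all others → no strictly dominant strategy.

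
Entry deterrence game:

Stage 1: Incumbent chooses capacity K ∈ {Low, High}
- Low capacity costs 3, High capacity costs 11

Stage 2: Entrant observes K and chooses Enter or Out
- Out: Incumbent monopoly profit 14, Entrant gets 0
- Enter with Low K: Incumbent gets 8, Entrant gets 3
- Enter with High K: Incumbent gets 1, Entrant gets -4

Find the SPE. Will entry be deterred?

SPE: (Low, Enter|Low, Out|High); Entry not deterred. Incumbent net profit = 5, Entrant gets 3

Work:
After Low K: Entrant enters (3 > 0)
After High K: Entrant stays out (-4 < 0)
Incumbent: Low → 8−3=5, High → 14−11=3
Incumbent chooses Low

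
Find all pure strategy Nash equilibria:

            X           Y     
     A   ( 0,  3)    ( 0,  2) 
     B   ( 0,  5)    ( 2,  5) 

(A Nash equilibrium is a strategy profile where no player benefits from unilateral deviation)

Nash equilibrium: (A, X), (B, X), (B, Y)

Work:
Best responses:
  P1 vs X: payoffs [0, 0] → best response A/B (payoff 0)
  P1 vs Y: payoffs [0, 2] → best response B (payoff 2)
  P2 vs A: payoffs [3, 2] → best response X (payoff 3)
  P2 vs B: payoffs [5, 5] → best response X/Y (payoff 5)
Mutual best responses: (A,X), (B,X), (B,Y) → Nash equilibria.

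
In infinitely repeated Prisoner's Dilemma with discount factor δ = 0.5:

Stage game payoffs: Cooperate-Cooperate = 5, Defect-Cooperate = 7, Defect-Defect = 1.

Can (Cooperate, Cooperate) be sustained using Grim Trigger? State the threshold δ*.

δ* = 0.3333; since δ = 0.5 ≥ 0.3333, cooperation can be sustained

Work:
For Grim Trigger:
Cooperate forever: 5/(1-δ)
Defect then punished: 7 + 1·δ/(1-δ)
Need: 5/(1-δ) ≥ 7 + 1·δ/(1-δ)
Solving: δ ≥ (T-R)/(T-P) = (7-5)/(7-1) = 0.3333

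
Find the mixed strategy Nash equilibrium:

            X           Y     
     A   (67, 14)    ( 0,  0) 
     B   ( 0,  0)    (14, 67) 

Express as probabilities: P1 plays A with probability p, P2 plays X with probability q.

p = 0.8272, q = 0.1728

Work:
Find probabilities that make opponent indifferent:
P2 chooses q to make P1 indifferent between A and B
P1 chooses p to make P2 indifferent between X and Y
Mixed NE: P1 plays (A: 0.8272, B: 0.1728), P2 plays (X: 0.1728, Y: 0.8272)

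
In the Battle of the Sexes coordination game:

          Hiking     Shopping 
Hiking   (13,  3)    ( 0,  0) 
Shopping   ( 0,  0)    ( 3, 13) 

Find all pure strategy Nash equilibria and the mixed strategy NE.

Pure NE: (Hiking, Hiking) and (Shopping, Shopping); Mixed NE: p = 0.8125, q = 0.1875

Work:
Check pure NE:
(Hiking, Hiking): (13, 3) - no unilateral deviation beneficial
(Shopping, Shopping): (3, 13) - no unilateral deviation beneficial
Mixed NE: P1 plays Hiking with p = 0.8125, P2 plays Hiking with q = 0.1875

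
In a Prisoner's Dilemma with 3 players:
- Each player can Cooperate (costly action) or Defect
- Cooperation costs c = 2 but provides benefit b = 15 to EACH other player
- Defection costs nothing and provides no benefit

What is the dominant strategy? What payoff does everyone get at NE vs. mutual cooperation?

Dominant: Defect; NE payoff = 0; Coop payoff = 28

Work:
Defect dominates (saves cost c = 2, benefit to others is external)
NE: All defect → everyone gets 0
If all cooperate: each receives (2)×15 - 2 = 28
Social dilemma: 28 > 0 but NE gives 0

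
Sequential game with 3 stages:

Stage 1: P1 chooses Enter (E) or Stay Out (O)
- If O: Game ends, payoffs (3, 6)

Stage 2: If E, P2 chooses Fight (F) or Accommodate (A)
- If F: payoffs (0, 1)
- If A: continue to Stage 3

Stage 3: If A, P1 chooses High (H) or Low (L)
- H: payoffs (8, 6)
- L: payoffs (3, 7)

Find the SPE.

SPE: (E, A, H); Outcome (8, 6)

Work:
Stage 3: P1 chooses H (8 vs 3)
Stage 2: P2: F->1, A->6 (anticipating H). Choose A
Stage 1: P1: O->3, E->8 (anticipating A, H). Choose E
SPE path: E -> A -> H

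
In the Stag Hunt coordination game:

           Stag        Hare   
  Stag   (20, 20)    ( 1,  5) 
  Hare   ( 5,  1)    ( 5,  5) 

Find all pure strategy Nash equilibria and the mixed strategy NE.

Pure NE: (Stag, Stag) and (Hare, Hare); Mixed NE: p = 0.2105, q = 0.2105

Work:
Check pure NE:
(Stag, Stag): (20, 20) - no unilateral deviation beneficial
(Hare, Hare): (5, 5) - no unilateral deviation beneficial
Mixed NE: P1 plays Stag with p = 0.2105, P2 plays Stag with q = 0.2105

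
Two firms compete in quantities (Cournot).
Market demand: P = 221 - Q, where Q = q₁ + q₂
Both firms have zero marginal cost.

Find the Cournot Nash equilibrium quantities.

q₁* = q₂* = 73.67; P* = 73.67

Work:
Profit: π_i = P·q_i = (a - q_i - q_j)·q_i
FOC: ∂π_i/∂q_i = a - 2q_i - q_j = 0
Reaction function: q_i = (221 - q_j)/2
Symmetry: q* = 221/3 = 73.67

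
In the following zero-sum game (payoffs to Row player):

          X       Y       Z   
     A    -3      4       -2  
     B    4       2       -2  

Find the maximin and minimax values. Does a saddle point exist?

Maximin = -2, Minimax = -2, Saddle: True

Work:
Row minimums: [-3, -2] → maximin = -2
Column maximums: [4, 4, -2] → minimax = -2
Saddle point exists! Game value = -2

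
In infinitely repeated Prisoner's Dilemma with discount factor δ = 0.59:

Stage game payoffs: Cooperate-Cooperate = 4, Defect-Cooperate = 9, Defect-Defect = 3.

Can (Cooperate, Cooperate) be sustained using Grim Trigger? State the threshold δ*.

δ* = 0.8333; since δ = 0.59 < 0.8333, cooperation cannot be sustained

Work:
For Grim Trigger:
Cooperate forever: 4/(1-δ)
Defect then punished: 9 + 3·δ/(1-δ)
Need: 4/(1-δ) ≥ 9 + 3·δ/(1-δ)
Solving: δ ≥ (T-R)/(T-P) = (9-4)/(9-3) = 0.8333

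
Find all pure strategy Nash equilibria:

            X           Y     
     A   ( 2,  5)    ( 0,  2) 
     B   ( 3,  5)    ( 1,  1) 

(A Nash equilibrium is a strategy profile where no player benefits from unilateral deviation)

Nash equilibrium: (B, X)

Work:
Best responses:
  P1 vs X: payoffs [2, 3] → best response B (payoff 3)
  P1 vs Y: payoffs [0, 1] → best response B (payoff 1)
  P2 vs A: payoffs [5, 2] → best response X (payoff 5)
  P2 vs B: payoffs [5, 1] → best response X (payoff 5)
Mutual best responses: (B,X) → Nash equilibria.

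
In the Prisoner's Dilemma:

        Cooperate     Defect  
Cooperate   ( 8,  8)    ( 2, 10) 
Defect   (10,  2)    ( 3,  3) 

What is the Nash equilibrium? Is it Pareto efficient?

(Defect, Defect) is NE; not Pareto efficient

Work:
Defect dominates Cooperate for both players:
If P2 cooperates: Defect (10) > Cooperate (8)
If P2 defects: Defect (3) > Cooperate (2)
NE: (Defect, Defect) with payoff (3, 3)
But (Cooperate, Cooperate) = (8, 8) Pareto dominates (3, 3)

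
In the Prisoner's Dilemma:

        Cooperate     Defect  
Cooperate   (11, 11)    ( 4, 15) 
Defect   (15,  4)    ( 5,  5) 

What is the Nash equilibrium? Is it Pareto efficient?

(Defect, Defect) is NE; not Pareto efficient

Work:
Defect dominates Cooperate for both players:
If P2 cooperates: Defect (15) > Cooperate (11)
If P2 defects: Defect (5) > Cooperate (4)
NE: (Defect, Defect) with payoff (5, 5)
But (Cooperate, Cooperate) = (11, 11) Pareto dominates (5, 5)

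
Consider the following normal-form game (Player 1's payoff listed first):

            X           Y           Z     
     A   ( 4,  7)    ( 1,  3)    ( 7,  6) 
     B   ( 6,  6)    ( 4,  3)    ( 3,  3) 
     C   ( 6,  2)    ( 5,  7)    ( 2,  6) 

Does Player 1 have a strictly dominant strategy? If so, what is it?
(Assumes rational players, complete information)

No strictly dominant strategy exists for Player 1

Work:
A strategy strictly dominates another if it gives a strictly higher payoff against every opponent action. Compare each pair of P1's strategies column-by-column:
  A vs B: [4 vs 6, 1 vs 4, 7 vs 3] → A does not strictly dominate B (column X: 4 ≤ 6)
  A vs C: [4 vs 6, 1 vs 5, 7 vs 2] → A does not strictly dominate C (column X: 4 ≤ 6)
  B vs A: [6 vs 4, 4 vs 1, 3 vs 7] → B does not strictly dominate A (column Z: 3 ≤ 7)
  B vs C: [6 vs 6, 4 vs 5, 3 vs 2] → B does not strictly dominate C (column X: 6 ≤ 6)
  C vs A: [6 vs 4, 5 vs 1, 2 vs 7] → C does not strictly dominate A (column Z: 2 ≤ 7)
  C vs B: [6 vs 6, 5 vs 4, 2 vs 3] → C does not strictly dominate B (column X: 6 ≤ 6)
No single strategy strictly dominates all others → no strictly dominant strategy.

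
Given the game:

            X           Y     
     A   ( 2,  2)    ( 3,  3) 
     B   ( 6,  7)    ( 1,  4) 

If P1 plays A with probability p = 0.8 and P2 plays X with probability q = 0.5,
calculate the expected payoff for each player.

E[P1] = 2.7, E[P2] = 3.1

Work:
E[P1] = p·q·π₁(A,X) + p·(1-q)·π₁(A,Y) + (1-p)·q·π₁(B,X) + (1-p)·(1-q)·π₁(B,Y)
= 0.8·0.5·2 + 0.8·0.5·3 + 0.2·0.5·6 + 0.2·0.5·1
= 2.7

E[P2] = 3.1 (similar calculation)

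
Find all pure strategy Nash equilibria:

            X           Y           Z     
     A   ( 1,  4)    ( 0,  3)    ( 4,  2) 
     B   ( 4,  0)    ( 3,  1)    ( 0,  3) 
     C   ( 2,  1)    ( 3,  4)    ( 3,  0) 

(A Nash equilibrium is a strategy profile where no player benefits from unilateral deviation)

Nash equilibrium: (C, Y)

Work:
Best responses:
  P1 vs X: payoffs [1, 4, 2] → best response B (payoff 4)
  P1 vs Y: payoffs [0, 3, 3] → best response B/C (payoff 3)
  P1 vs Z: payoffs [4, 0, 3] → best response A (payoff 4)
  P2 vs A: payoffs [4, 3, 2] → best response X (payoff 4)
  P2 vs B: payoffs [0, 1, 3] → best response Z (payoff 3)
  P2 vs C: payoffs [1, 4, 0] → best response Y (payoff 4)
Mutual best responses: (C,Y) → Nash equilibria.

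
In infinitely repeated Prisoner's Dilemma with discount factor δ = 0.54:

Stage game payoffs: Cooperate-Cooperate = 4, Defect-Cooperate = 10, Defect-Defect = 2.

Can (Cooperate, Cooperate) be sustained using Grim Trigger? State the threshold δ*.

δ* = 0.75; since δ = 0.54 < 0.75, cooperation cannot be sustained

Work:
For Grim Trigger:
Cooperate forever: 4/(1-δ)
Defect then punished: 10 + 2·δ/(1-δ)
Need: 4/(1-δ) ≥ 10 + 2·δ/(1-δ)
Solving: δ ≥ (T-R)/(T-P) = (10-4)/(10-2) = 0.75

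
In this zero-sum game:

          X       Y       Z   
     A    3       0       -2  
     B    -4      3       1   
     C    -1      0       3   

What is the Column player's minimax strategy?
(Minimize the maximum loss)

Column should play X or Y or Z (all achieve the minimum), value = 3

Work:
Column player minimizes Row's maximum payoff:
Column X: max payoff to Row = 3
Column Y: max payoff to Row = 3
Column Z: max payoff to Row = 3
Minimum is 3, achieved by columns X, Y, Z (tied).
Each of X or Y or Z is a minimax strategy.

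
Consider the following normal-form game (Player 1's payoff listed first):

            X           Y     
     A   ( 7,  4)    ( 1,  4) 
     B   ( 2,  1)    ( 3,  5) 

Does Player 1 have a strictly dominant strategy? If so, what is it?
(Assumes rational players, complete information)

No strictly dominant strategy exists for Player 1

Work:
A strategy strictly dominates another if it gives a strictly higher payoff against every opponent action. Compare each pair of P1's strategies column-by-column:
  A vs B: [7 vs 2, 1 vs 3] → A does not strictly dominate B (column Y: 1 ≤ 3)
  B vs A: [2 vs 7, 3 vs 1] → B does not strictly dominate A (column X: 2 ≤ 7)
No single strategy strictly dominates all others → no strictly dominant strategy.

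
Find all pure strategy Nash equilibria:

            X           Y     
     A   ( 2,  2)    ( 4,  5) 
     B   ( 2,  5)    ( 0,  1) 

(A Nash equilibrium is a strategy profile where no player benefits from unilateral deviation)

Nash equilibrium: (A, Y), (B, X)

Work:
Best responses:
  P1 vs X: payoffs [2, 2] → best response A/B (payoff 2)
  P1 vs Y: payoffs [4, 0] → best response A (payoff 4)
  P2 vs A: payoffs [2, 5] → best response Y (payoff 5)
  P2 vs B: payoffs [5, 1] → best response X (payoff 5)
Mutual best responses: (A,Y), (B,X) → Nash equilibria.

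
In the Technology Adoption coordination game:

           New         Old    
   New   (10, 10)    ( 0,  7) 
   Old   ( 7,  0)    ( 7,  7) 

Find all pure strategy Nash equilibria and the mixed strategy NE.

Pure NE: (New, New) and (Old, Old); Mixed NE: p = 0.7, q = 0.7

Work:
Check pure NE:
(New, New): (10, 10) - no unilateral deviation beneficial
(Old, Old): (7, 7) - no unilateral deviation beneficial
Mixed NE: P1 plays New with p = 0.7, P2 plays New with q = 0.7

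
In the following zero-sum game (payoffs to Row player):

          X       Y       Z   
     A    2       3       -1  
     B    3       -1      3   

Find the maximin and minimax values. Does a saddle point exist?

Maximin = -1, Minimax = 3, Saddle: False

Work:
Row minimums: [-1, -1] → maximin = -1
Column maximums: [3, 3, 3] → minimax = 3
No saddle point (maximin ≠ minimax). Mixed strategy needed.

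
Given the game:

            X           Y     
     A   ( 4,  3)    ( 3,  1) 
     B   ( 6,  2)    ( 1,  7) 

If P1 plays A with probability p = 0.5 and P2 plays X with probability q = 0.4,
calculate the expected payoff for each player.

E[P1] = 3.2, E[P2] = 3.4

Work:
E[P1] = p·q·π₁(A,X) + p·(1-q)·π₁(A,Y) + (1-p)·q·π₁(B,X) + (1-p)·(1-q)·π₁(B,Y)
= 0.5·0.4·4 + 0.5·0.6·3 + 0.5·0.4·6 + 0.5·0.6·1
= 3.2

E[P2] = 3.4 (similar calculation)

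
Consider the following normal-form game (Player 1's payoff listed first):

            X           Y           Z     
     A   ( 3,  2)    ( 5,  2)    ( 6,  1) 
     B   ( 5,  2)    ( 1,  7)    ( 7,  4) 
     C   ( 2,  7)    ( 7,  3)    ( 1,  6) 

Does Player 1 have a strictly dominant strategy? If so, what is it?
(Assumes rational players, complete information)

No strictly dominant strategy exists for Player 1

Work:
A strategy strictly dominates another if it gives a strictly higher payoff against every opponent action. Compare each pair of P1's strategies column-by-column:
  A vs B: [3 vs 5, 5 vs 1, 6 vs 7] → A does not strictly dominate B (column X: 3 ≤ 5)
  A vs C: [3 vs 2, 5 vs 7, 6 vs 1] → A does not strictly dominate C (column Y: 5 ≤ 7)
  B vs A: [5 vs 3, 1 vs 5, 7 vs 6] → B does not strictly dominate A (column Y: 1 ≤ 5)
  B vs C: [5 vs 2, 1 vs 7, 7 vs 1] → B does not strictly dominate C (column Y: 1 ≤ 7)
  C vs A: [2 vs 3, 7 vs 5, 1 vs 6] → C does not strictly dominate A (column X: 2 ≤ 3)
  C vs B: [2 vs 5, 7 vs 1, 1 vs 7] → C does not strictly dominate B (column X: 2 ≤ 5)
No single strategy strictly dominates all others → no strictly dominant strategy.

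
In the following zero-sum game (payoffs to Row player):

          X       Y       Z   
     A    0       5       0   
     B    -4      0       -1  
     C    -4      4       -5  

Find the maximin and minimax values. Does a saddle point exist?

Maximin = 0, Minimax = 0, Saddle: True

Work:
Row minimums: [0, -4, -5] → maximin = 0
Column maximums: [0, 5, 0] → minimax = 0
Saddle point exists! Game value = 0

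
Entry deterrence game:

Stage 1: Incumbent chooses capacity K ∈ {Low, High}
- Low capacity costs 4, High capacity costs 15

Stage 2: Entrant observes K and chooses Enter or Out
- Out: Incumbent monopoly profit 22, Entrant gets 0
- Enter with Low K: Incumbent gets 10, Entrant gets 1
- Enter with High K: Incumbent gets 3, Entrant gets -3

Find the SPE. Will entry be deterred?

SPE: (High, Enter|Low, Out|High); Entry deterred. Incumbent net profit = 7

Work:
After Low K: Entrant enters (1 > 0)
After High K: Entrant stays out (-3 < 0)
Incumbent: Low → 10−4=6, High → 22−15=7
Incumbent chooses High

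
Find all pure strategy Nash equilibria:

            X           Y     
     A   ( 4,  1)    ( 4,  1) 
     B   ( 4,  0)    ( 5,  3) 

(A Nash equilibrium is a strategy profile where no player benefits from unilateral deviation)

Nash equilibrium: (A, X), (B, Y)

Work:
Best responses:
  P1 vs X: payoffs [4, 4] → best response A/B (payoff 4)
  P1 vs Y: payoffs [4, 5] → best response B (payoff 5)
  P2 vs A: payoffs [1, 1] → best response X/Y (payoff 1)
  P2 vs B: payoffs [0, 3] → best response Y (payoff 3)
Mutual best responses: (A,X), (B,Y) → Nash equilibria.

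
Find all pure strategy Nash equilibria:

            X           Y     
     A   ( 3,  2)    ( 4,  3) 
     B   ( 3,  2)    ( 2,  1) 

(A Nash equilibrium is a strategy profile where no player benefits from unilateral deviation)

Nash equilibrium: (A, Y), (B, X)

Work:
Best responses:
  P1 vs X: payoffs [3, 3] → best response A/B (payoff 3)
  P1 vs Y: payoffs [4, 2] → best response A (payoff 4)
  P2 vs A: payoffs [2, 3] → best response Y (payoff 3)
  P2 vs B: payoffs [2, 1] → best response X (payoff 2)
Mutual best responses: (A,Y), (B,X) → Nash equilibria.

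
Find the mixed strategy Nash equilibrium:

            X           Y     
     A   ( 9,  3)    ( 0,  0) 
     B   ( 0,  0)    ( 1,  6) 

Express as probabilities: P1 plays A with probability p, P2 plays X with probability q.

p = 0.6667, q = 0.1

Work:
Find probabilities that make opponent indifferent:
P2 chooses q to make P1 indifferent between A and B
P1 chooses p to make P2 indifferent between X and Y
Mixed NE: P1 plays (A: 0.6667, B: 0.3333), P2 plays (X: 0.1, Y: 0.9)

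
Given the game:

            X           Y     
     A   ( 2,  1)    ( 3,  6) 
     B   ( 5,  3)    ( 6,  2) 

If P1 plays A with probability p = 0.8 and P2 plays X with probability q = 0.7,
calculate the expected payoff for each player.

E[P1] = 2.9, E[P2] = 2.54

Work:
E[P1] = p·q·π₁(A,X) + p·(1-q)·π₁(A,Y) + (1-p)·q·π₁(B,X) + (1-p)·(1-q)·π₁(B,Y)
= 0.8·0.7·2 + 0.8·0.3·3 + 0.2·0.7·5 + 0.2·0.3·6
= 2.9

E[P2] = 2.54 (similar calculation)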